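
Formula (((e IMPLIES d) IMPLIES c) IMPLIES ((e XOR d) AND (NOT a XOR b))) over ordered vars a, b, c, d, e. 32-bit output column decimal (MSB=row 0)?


Formula: (((e IMPLIES d) IMPLIES c) IMPLIES ((e XOR d) AND (NOT a XOR b))) over a, b, c, d, e (32 rows)
Evaluate each row (bits = a,b,c,d,e, MSB first):
  row 0 [00000]: (((0 IMPLIES 0) IMPLIES 0) IMPLIES ((0 XOR 0) AND (NOT 0 XOR 0))) -> 1
  row 1 [00001]: (((1 IMPLIES 0) IMPLIES 0) IMPLIES ((1 XOR 0) AND (NOT 0 XOR 0))) -> 1
  row 2 [00010]: (((0 IMPLIES 1) IMPLIES 0) IMPLIES ((0 XOR 1) AND (NOT 0 XOR 0))) -> 1
  row 3 [00011]: (((1 IMPLIES 1) IMPLIES 0) IMPLIES ((1 XOR 1) AND (NOT 0 XOR 0))) -> 1
  row 4 [00100]: (((0 IMPLIES 0) IMPLIES 1) IMPLIES ((0 XOR 0) AND (NOT 0 XOR 0))) -> 0
  row 5 [00101]: (((1 IMPLIES 0) IMPLIES 1) IMPLIES ((1 XOR 0) AND (NOT 0 XOR 0))) -> 1
  row 6 [00110]: (((0 IMPLIES 1) IMPLIES 1) IMPLIES ((0 XOR 1) AND (NOT 0 XOR 0))) -> 1
  row 7 [00111]: (((1 IMPLIES 1) IMPLIES 1) IMPLIES ((1 XOR 1) AND (NOT 0 XOR 0))) -> 0
  row 8 [01000]: (((0 IMPLIES 0) IMPLIES 0) IMPLIES ((0 XOR 0) AND (NOT 0 XOR 1))) -> 1
  row 9 [01001]: (((1 IMPLIES 0) IMPLIES 0) IMPLIES ((1 XOR 0) AND (NOT 0 XOR 1))) -> 0
  row 10 [01010]: (((0 IMPLIES 1) IMPLIES 0) IMPLIES ((0 XOR 1) AND (NOT 0 XOR 1))) -> 1
  row 11 [01011]: (((1 IMPLIES 1) IMPLIES 0) IMPLIES ((1 XOR 1) AND (NOT 0 XOR 1))) -> 1
  row 12 [01100]: (((0 IMPLIES 0) IMPLIES 1) IMPLIES ((0 XOR 0) AND (NOT 0 XOR 1))) -> 0
  row 13 [01101]: (((1 IMPLIES 0) IMPLIES 1) IMPLIES ((1 XOR 0) AND (NOT 0 XOR 1))) -> 0
  row 14 [01110]: (((0 IMPLIES 1) IMPLIES 1) IMPLIES ((0 XOR 1) AND (NOT 0 XOR 1))) -> 0
  row 15 [01111]: (((1 IMPLIES 1) IMPLIES 1) IMPLIES ((1 XOR 1) AND (NOT 0 XOR 1))) -> 0
  row 16 [10000]: (((0 IMPLIES 0) IMPLIES 0) IMPLIES ((0 XOR 0) AND (NOT 1 XOR 0))) -> 1
  row 17 [10001]: (((1 IMPLIES 0) IMPLIES 0) IMPLIES ((1 XOR 0) AND (NOT 1 XOR 0))) -> 0
  row 18 [10010]: (((0 IMPLIES 1) IMPLIES 0) IMPLIES ((0 XOR 1) AND (NOT 1 XOR 0))) -> 1
  row 19 [10011]: (((1 IMPLIES 1) IMPLIES 0) IMPLIES ((1 XOR 1) AND (NOT 1 XOR 0))) -> 1
  row 20 [10100]: (((0 IMPLIES 0) IMPLIES 1) IMPLIES ((0 XOR 0) AND (NOT 1 XOR 0))) -> 0
  row 21 [10101]: (((1 IMPLIES 0) IMPLIES 1) IMPLIES ((1 XOR 0) AND (NOT 1 XOR 0))) -> 0
  row 22 [10110]: (((0 IMPLIES 1) IMPLIES 1) IMPLIES ((0 XOR 1) AND (NOT 1 XOR 0))) -> 0
  row 23 [10111]: (((1 IMPLIES 1) IMPLIES 1) IMPLIES ((1 XOR 1) AND (NOT 1 XOR 0))) -> 0
  row 24 [11000]: (((0 IMPLIES 0) IMPLIES 0) IMPLIES ((0 XOR 0) AND (NOT 1 XOR 1))) -> 1
  row 25 [11001]: (((1 IMPLIES 0) IMPLIES 0) IMPLIES ((1 XOR 0) AND (NOT 1 XOR 1))) -> 1
  row 26 [11010]: (((0 IMPLIES 1) IMPLIES 0) IMPLIES ((0 XOR 1) AND (NOT 1 XOR 1))) -> 1
  row 27 [11011]: (((1 IMPLIES 1) IMPLIES 0) IMPLIES ((1 XOR 1) AND (NOT 1 XOR 1))) -> 1
  row 28 [11100]: (((0 IMPLIES 0) IMPLIES 1) IMPLIES ((0 XOR 0) AND (NOT 1 XOR 1))) -> 0
  row 29 [11101]: (((1 IMPLIES 0) IMPLIES 1) IMPLIES ((1 XOR 0) AND (NOT 1 XOR 1))) -> 1
  row 30 [11110]: (((0 IMPLIES 1) IMPLIES 1) IMPLIES ((0 XOR 1) AND (NOT 1 XOR 1))) -> 1
  row 31 [11111]: (((1 IMPLIES 1) IMPLIES 1) IMPLIES ((1 XOR 1) AND (NOT 1 XOR 1))) -> 0
Full result column, 4 rows per line (a,b,c fixed per line; d,e runs 00..11 left to right):
  rows 0-3 [a,b,c=000]: 1111  = hex F
  rows 4-7 [a,b,c=001]: 0110  = hex 6
  rows 8-11 [a,b,c=010]: 1011  = hex B
  rows 12-15 [a,b,c=011]: 0000  = hex 0
  rows 16-19 [a,b,c=100]: 1011  = hex B
  rows 20-23 [a,b,c=101]: 0000  = hex 0
  rows 24-27 [a,b,c=110]: 1111  = hex F
  rows 28-31 [a,b,c=111]: 0110  = hex 6
Output column (row 0 .. row 31) = 11110110101100001011000011110110
Output column grouped in 4s = 1111 0110 1011 0000 1011 0000 1111 0110 = 0xF6B0B0F6
Convert to decimal digit by digit (value = value*16 + digit):
  F -> 15
  15*16 + 6 = 246
  246*16 + 11 (B) = 3947
  3947*16 + 0 = 63152
  63152*16 + 11 (B) = 1010443
  1010443*16 + 0 = 16167088
  16167088*16 + 15 (F) = 258673423
  258673423*16 + 6 = 4138774774
Decimal = 4138774774

4138774774


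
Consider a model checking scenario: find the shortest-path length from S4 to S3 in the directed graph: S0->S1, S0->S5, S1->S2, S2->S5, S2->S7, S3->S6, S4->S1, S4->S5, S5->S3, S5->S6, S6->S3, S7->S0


BFS layer-by-layer from S4:
  dist 0: {S4}
  dist 1: {S1, S5}
  dist 2: {S2, S3, S6}
  -> S3 reached at distance 2
Shortest path length = 2

2


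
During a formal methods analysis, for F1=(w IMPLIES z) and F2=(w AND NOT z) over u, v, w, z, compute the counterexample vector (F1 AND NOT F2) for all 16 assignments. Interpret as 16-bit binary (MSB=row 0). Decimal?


F1 = (w IMPLIES z)
F2 = (w AND NOT z)
Counterexample to F1=>F2 is where F1=1 and F2=0.
Evaluate each row (bits = u,v,w,z, MSB first):
  row 0 [0000]: F1=1 F2=0 -> F1&~F2 -> 1
  row 1 [0001]: F1=1 F2=0 -> F1&~F2 -> 1
  row 2 [0010]: F1=0 F2=1 -> F1&~F2 -> 0
  row 3 [0011]: F1=1 F2=0 -> F1&~F2 -> 1
  row 4 [0100]: F1=1 F2=0 -> F1&~F2 -> 1
  row 5 [0101]: F1=1 F2=0 -> F1&~F2 -> 1
  row 6 [0110]: F1=0 F2=1 -> F1&~F2 -> 0
  row 7 [0111]: F1=1 F2=0 -> F1&~F2 -> 1
  row 8 [1000]: F1=1 F2=0 -> F1&~F2 -> 1
  row 9 [1001]: F1=1 F2=0 -> F1&~F2 -> 1
  row 10 [1010]: F1=0 F2=1 -> F1&~F2 -> 0
  row 11 [1011]: F1=1 F2=0 -> F1&~F2 -> 1
  row 12 [1100]: F1=1 F2=0 -> F1&~F2 -> 1
  row 13 [1101]: F1=1 F2=0 -> F1&~F2 -> 1
  row 14 [1110]: F1=0 F2=1 -> F1&~F2 -> 0
  row 15 [1111]: F1=1 F2=0 -> F1&~F2 -> 1
Full result column, 4 rows per line (u,v fixed per line; w,z runs 00..11 left to right):
  rows 0-3 [u,v=00]: 1101  = hex D
  rows 4-7 [u,v=01]: 1101  = hex D
  rows 8-11 [u,v=10]: 1101  = hex D
  rows 12-15 [u,v=11]: 1101  = hex D
Counterexample vector (row 0 .. row 15) = 1101110111011101
Output column grouped in 4s = 1101 1101 1101 1101 = 0xDDDD
Convert to decimal digit by digit (value = value*16 + digit):
  D -> 13
  13*16 + 13 (D) = 221
  221*16 + 13 (D) = 3549
  3549*16 + 13 (D) = 56797
Decimal = 56797

56797


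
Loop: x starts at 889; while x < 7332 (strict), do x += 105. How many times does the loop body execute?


Step 1: x goes from 889 toward 7332 by 105; the body runs while x<7332, so iterations = ceil((bound-start)/step)
Step 2: Distance=6443
Step 3: ceil(6443/105)=62

62


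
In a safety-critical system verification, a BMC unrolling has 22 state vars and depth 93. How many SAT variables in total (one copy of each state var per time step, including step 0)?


BMC unrolls to depth k, creating one copy of each state var for steps 0..k.
Step count = 93 + 1 = 94 (steps 0 through 93)
Vars per step = 22
Total = 22 * 94 = 2068

2068


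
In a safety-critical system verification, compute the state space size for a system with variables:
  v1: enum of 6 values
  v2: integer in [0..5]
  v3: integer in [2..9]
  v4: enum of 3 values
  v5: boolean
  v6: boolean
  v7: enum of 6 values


State space = product of domain sizes of all variables.
Domain sizes:
  v1 (enum of 6 values): 6
  v2 (integer in [0..5]): 6
  v3 (integer in [2..9]): 8
  v4 (enum of 3 values): 3
  v5 (boolean): 2
  v6 (boolean): 2
  v7 (enum of 6 values): 6
Product = 6 * 6 * 8 * 3 * 2 * 2 * 6 = 20736

20736


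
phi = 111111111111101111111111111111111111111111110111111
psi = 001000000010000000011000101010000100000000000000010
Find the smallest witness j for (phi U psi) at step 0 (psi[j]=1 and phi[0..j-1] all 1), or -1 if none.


(phi U psi) at 0: need smallest j with psi[j]=1 and phi[i]=1 for all i in [0,j).
Scan from step 0:
  step 0: phi=1, psi=0 -> continue
  step 1: phi=1, psi=0 -> continue
  step 2: psi=1 and phi held for [0,2) -> witness found
Witness step = 2

2


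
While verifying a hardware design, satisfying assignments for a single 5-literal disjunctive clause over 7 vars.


Step 1: Total=2^7=128
Step 2: Unsat when all 5 false: 2^2=4
Step 3: Sat=128-4=124

124


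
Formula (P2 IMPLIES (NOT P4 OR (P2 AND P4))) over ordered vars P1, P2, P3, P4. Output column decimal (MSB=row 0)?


Formula: (P2 IMPLIES (NOT P4 OR (P2 AND P4))) over P1, P2, P3, P4 (16 rows)
Evaluate each row (bits = P1,P2,P3,P4, MSB first):
  row 0 [0000]: (0 IMPLIES (NOT 0 OR (0 AND 0))) -> 1
  row 1 [0001]: (0 IMPLIES (NOT 1 OR (0 AND 1))) -> 1
  row 2 [0010]: (0 IMPLIES (NOT 0 OR (0 AND 0))) -> 1
  row 3 [0011]: (0 IMPLIES (NOT 1 OR (0 AND 1))) -> 1
  row 4 [0100]: (1 IMPLIES (NOT 0 OR (1 AND 0))) -> 1
  row 5 [0101]: (1 IMPLIES (NOT 1 OR (1 AND 1))) -> 1
  row 6 [0110]: (1 IMPLIES (NOT 0 OR (1 AND 0))) -> 1
  row 7 [0111]: (1 IMPLIES (NOT 1 OR (1 AND 1))) -> 1
  row 8 [1000]: (0 IMPLIES (NOT 0 OR (0 AND 0))) -> 1
  row 9 [1001]: (0 IMPLIES (NOT 1 OR (0 AND 1))) -> 1
  row 10 [1010]: (0 IMPLIES (NOT 0 OR (0 AND 0))) -> 1
  row 11 [1011]: (0 IMPLIES (NOT 1 OR (0 AND 1))) -> 1
  row 12 [1100]: (1 IMPLIES (NOT 0 OR (1 AND 0))) -> 1
  row 13 [1101]: (1 IMPLIES (NOT 1 OR (1 AND 1))) -> 1
  row 14 [1110]: (1 IMPLIES (NOT 0 OR (1 AND 0))) -> 1
  row 15 [1111]: (1 IMPLIES (NOT 1 OR (1 AND 1))) -> 1
Full result column, 4 rows per line (P1,P2 fixed per line; P3,P4 runs 00..11 left to right):
  rows 0-3 [P1,P2=00]: 1111  = hex F
  rows 4-7 [P1,P2=01]: 1111  = hex F
  rows 8-11 [P1,P2=10]: 1111  = hex F
  rows 12-15 [P1,P2=11]: 1111  = hex F
Output column (row 0 .. row 15) = 1111111111111111
Output column grouped in 4s = 1111 1111 1111 1111 = 0xFFFF
Convert to decimal digit by digit (value = value*16 + digit):
  F -> 15
  15*16 + 15 (F) = 255
  255*16 + 15 (F) = 4095
  4095*16 + 15 (F) = 65535
Decimal = 65535

65535


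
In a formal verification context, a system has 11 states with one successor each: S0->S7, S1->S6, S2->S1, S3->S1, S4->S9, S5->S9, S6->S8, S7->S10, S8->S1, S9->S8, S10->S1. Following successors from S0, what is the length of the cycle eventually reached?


Trace from S0 until a state repeats:
  S0 -> S7 -> S10 -> S1 -> S6 -> S8 -> S1
S1 first seen at step 3, revisited at step 6.
Cycle length = 6 - 3 = 3

3


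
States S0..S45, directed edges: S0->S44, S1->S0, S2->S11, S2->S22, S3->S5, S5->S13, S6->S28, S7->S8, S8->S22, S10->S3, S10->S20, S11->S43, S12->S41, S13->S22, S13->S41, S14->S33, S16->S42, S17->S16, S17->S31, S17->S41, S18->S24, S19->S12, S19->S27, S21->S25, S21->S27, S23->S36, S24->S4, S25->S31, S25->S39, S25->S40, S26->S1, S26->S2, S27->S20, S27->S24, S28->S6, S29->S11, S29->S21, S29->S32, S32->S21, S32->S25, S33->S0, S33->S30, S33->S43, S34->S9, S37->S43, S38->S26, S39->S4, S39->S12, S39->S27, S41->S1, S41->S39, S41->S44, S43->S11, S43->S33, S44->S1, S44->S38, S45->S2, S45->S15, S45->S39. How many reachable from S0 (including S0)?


BFS from S0:
  layer 0: {S0}
  layer 1: {S44}
  layer 2: {S1, S38}
  layer 3: {S26}
  layer 4: {S2}
  layer 5: {S11, S22}
  layer 6: {S43}
  layer 7: {S33}
  layer 8: {S30}
Reachable set: {S0, S1, S2, S11, S22, S26, S30, S33, S38, S43, S44}
Count = 11

11


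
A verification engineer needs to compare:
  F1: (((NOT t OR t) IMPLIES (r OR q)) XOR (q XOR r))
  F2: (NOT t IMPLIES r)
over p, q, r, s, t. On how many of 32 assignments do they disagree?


F1 = (((NOT t OR t) IMPLIES (r OR q)) XOR (q XOR r))
F2 = (NOT t IMPLIES r)
Evaluate both on each of 32 rows (bits = p,q,r,s,t):
  row 0 [00000]: F1=0 F2=0 -> 0
  row 1 [00001]: F1=0 F2=1 (differ) -> 1
  row 2 [00010]: F1=0 F2=0 -> 0
  row 3 [00011]: F1=0 F2=1 (differ) -> 1
  row 4 [00100]: F1=0 F2=1 (differ) -> 1
  row 5 [00101]: F1=0 F2=1 (differ) -> 1
  row 6 [00110]: F1=0 F2=1 (differ) -> 1
  row 7 [00111]: F1=0 F2=1 (differ) -> 1
  row 8 [01000]: F1=0 F2=0 -> 0
  row 9 [01001]: F1=0 F2=1 (differ) -> 1
  row 10 [01010]: F1=0 F2=0 -> 0
  row 11 [01011]: F1=0 F2=1 (differ) -> 1
  row 12 [01100]: F1=1 F2=1 -> 0
  row 13 [01101]: F1=1 F2=1 -> 0
  row 14 [01110]: F1=1 F2=1 -> 0
  row 15 [01111]: F1=1 F2=1 -> 0
  row 16 [10000]: F1=0 F2=0 -> 0
  row 17 [10001]: F1=0 F2=1 (differ) -> 1
  row 18 [10010]: F1=0 F2=0 -> 0
  row 19 [10011]: F1=0 F2=1 (differ) -> 1
  row 20 [10100]: F1=0 F2=1 (differ) -> 1
  row 21 [10101]: F1=0 F2=1 (differ) -> 1
  row 22 [10110]: F1=0 F2=1 (differ) -> 1
  row 23 [10111]: F1=0 F2=1 (differ) -> 1
  row 24 [11000]: F1=0 F2=0 -> 0
  row 25 [11001]: F1=0 F2=1 (differ) -> 1
  row 26 [11010]: F1=0 F2=0 -> 0
  row 27 [11011]: F1=0 F2=1 (differ) -> 1
  row 28 [11100]: F1=1 F2=1 -> 0
  row 29 [11101]: F1=1 F2=1 -> 0
  row 30 [11110]: F1=1 F2=1 -> 0
  row 31 [11111]: F1=1 F2=1 -> 0
Full result column, 8 rows per line (p,q fixed per line; r,s,t runs 000..111 left to right):
  rows 0-7 [p,q=00]: 01011111  (ones: 6)
  rows 8-15 [p,q=01]: 01010000  (ones: 2)
  rows 16-23 [p,q=10]: 01011111  (ones: 6)
  rows 24-31 [p,q=11]: 01010000  (ones: 2)
Disagreements = 6+2+6+2 = 16

16


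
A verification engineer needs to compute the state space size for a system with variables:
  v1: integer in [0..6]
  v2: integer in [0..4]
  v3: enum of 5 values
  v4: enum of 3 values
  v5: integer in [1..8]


State space = product of domain sizes of all variables.
Domain sizes:
  v1 (integer in [0..6]): 7
  v2 (integer in [0..4]): 5
  v3 (enum of 5 values): 5
  v4 (enum of 3 values): 3
  v5 (integer in [1..8]): 8
Product = 7 * 5 * 5 * 3 * 8 = 4200

4200


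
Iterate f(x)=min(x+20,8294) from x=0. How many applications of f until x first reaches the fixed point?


Step 1: x=0, cap=8294, increment=20
Step 2: x grows by 20 each step until capped at 8294; fixed point is x=8294
Step 3: iterations = ceil(8294/20) = 415

415


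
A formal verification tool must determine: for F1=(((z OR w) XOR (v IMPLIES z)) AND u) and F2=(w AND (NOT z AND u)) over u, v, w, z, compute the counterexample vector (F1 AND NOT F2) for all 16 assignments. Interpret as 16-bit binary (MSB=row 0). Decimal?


F1 = (((z OR w) XOR (v IMPLIES z)) AND u)
F2 = (w AND (NOT z AND u))
Counterexample to F1=>F2 is where F1=1 and F2=0.
Evaluate each row (bits = u,v,w,z, MSB first):
  row 0 [0000]: F1=0 F2=0 -> F1&~F2 -> 0
  row 1 [0001]: F1=0 F2=0 -> F1&~F2 -> 0
  row 2 [0010]: F1=0 F2=0 -> F1&~F2 -> 0
  row 3 [0011]: F1=0 F2=0 -> F1&~F2 -> 0
  row 4 [0100]: F1=0 F2=0 -> F1&~F2 -> 0
  row 5 [0101]: F1=0 F2=0 -> F1&~F2 -> 0
  row 6 [0110]: F1=0 F2=0 -> F1&~F2 -> 0
  row 7 [0111]: F1=0 F2=0 -> F1&~F2 -> 0
  row 8 [1000]: F1=1 F2=0 -> F1&~F2 -> 1
  row 9 [1001]: F1=0 F2=0 -> F1&~F2 -> 0
  row 10 [1010]: F1=0 F2=1 -> F1&~F2 -> 0
  row 11 [1011]: F1=0 F2=0 -> F1&~F2 -> 0
  row 12 [1100]: F1=0 F2=0 -> F1&~F2 -> 0
  row 13 [1101]: F1=0 F2=0 -> F1&~F2 -> 0
  row 14 [1110]: F1=1 F2=1 -> F1&~F2 -> 0
  row 15 [1111]: F1=0 F2=0 -> F1&~F2 -> 0
Full result column, 4 rows per line (u,v fixed per line; w,z runs 00..11 left to right):
  rows 0-3 [u,v=00]: 0000  = hex 0
  rows 4-7 [u,v=01]: 0000  = hex 0
  rows 8-11 [u,v=10]: 1000  = hex 8
  rows 12-15 [u,v=11]: 0000  = hex 0
Counterexample vector (row 0 .. row 15) = 0000000010000000
Output column grouped in 4s = 0000 0000 1000 0000 = 0x0080
Convert to decimal digit by digit (value = value*16 + digit):
  0 -> 0
  0*16 + 0 = 0
  0*16 + 8 = 8
  8*16 + 0 = 128
Decimal = 128

128


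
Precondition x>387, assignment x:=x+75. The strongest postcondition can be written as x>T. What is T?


Formula: sp(P, x:=E) = exists old_x. (x = E[old_x/x]) AND P[old_x/x] (old_x is the value of x before the assignment; eliminate old_x by solving x = E[old_x/x] for old_x)
Step 1: Precondition P: x>387, i.e. old_x > 387
Step 2: Assignment gives x = old_x + 75, so old_x = x - 75
Step 3: Substitute into P: x - 75 > 387
Step 4: Simplify: x > 387+75 = 462

462


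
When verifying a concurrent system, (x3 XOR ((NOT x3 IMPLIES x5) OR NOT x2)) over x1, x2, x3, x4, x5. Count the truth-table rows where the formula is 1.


Formula: (x3 XOR ((NOT x3 IMPLIES x5) OR NOT x2)) over 5 vars (32 rows)
Evaluate each row (x1, x2, x3, x4, x5 as bits, MSB first):
  row 0 [00000]: (0 XOR ((NOT 0 IMPLIES 0) OR NOT 0)) -> 1
  row 1 [00001]: (0 XOR ((NOT 0 IMPLIES 1) OR NOT 0)) -> 1
  row 2 [00010]: (0 XOR ((NOT 0 IMPLIES 0) OR NOT 0)) -> 1
  row 3 [00011]: (0 XOR ((NOT 0 IMPLIES 1) OR NOT 0)) -> 1
  row 4 [00100]: (1 XOR ((NOT 1 IMPLIES 0) OR NOT 0)) -> 0
  row 5 [00101]: (1 XOR ((NOT 1 IMPLIES 1) OR NOT 0)) -> 0
  row 6 [00110]: (1 XOR ((NOT 1 IMPLIES 0) OR NOT 0)) -> 0
  row 7 [00111]: (1 XOR ((NOT 1 IMPLIES 1) OR NOT 0)) -> 0
  row 8 [01000]: (0 XOR ((NOT 0 IMPLIES 0) OR NOT 1)) -> 0
  row 9 [01001]: (0 XOR ((NOT 0 IMPLIES 1) OR NOT 1)) -> 1
  row 10 [01010]: (0 XOR ((NOT 0 IMPLIES 0) OR NOT 1)) -> 0
  row 11 [01011]: (0 XOR ((NOT 0 IMPLIES 1) OR NOT 1)) -> 1
  row 12 [01100]: (1 XOR ((NOT 1 IMPLIES 0) OR NOT 1)) -> 0
  row 13 [01101]: (1 XOR ((NOT 1 IMPLIES 1) OR NOT 1)) -> 0
  row 14 [01110]: (1 XOR ((NOT 1 IMPLIES 0) OR NOT 1)) -> 0
  row 15 [01111]: (1 XOR ((NOT 1 IMPLIES 1) OR NOT 1)) -> 0
  row 16 [10000]: (0 XOR ((NOT 0 IMPLIES 0) OR NOT 0)) -> 1
  row 17 [10001]: (0 XOR ((NOT 0 IMPLIES 1) OR NOT 0)) -> 1
  row 18 [10010]: (0 XOR ((NOT 0 IMPLIES 0) OR NOT 0)) -> 1
  row 19 [10011]: (0 XOR ((NOT 0 IMPLIES 1) OR NOT 0)) -> 1
  row 20 [10100]: (1 XOR ((NOT 1 IMPLIES 0) OR NOT 0)) -> 0
  row 21 [10101]: (1 XOR ((NOT 1 IMPLIES 1) OR NOT 0)) -> 0
  row 22 [10110]: (1 XOR ((NOT 1 IMPLIES 0) OR NOT 0)) -> 0
  row 23 [10111]: (1 XOR ((NOT 1 IMPLIES 1) OR NOT 0)) -> 0
  row 24 [11000]: (0 XOR ((NOT 0 IMPLIES 0) OR NOT 1)) -> 0
  row 25 [11001]: (0 XOR ((NOT 0 IMPLIES 1) OR NOT 1)) -> 1
  row 26 [11010]: (0 XOR ((NOT 0 IMPLIES 0) OR NOT 1)) -> 0
  row 27 [11011]: (0 XOR ((NOT 0 IMPLIES 1) OR NOT 1)) -> 1
  row 28 [11100]: (1 XOR ((NOT 1 IMPLIES 0) OR NOT 1)) -> 0
  row 29 [11101]: (1 XOR ((NOT 1 IMPLIES 1) OR NOT 1)) -> 0
  row 30 [11110]: (1 XOR ((NOT 1 IMPLIES 0) OR NOT 1)) -> 0
  row 31 [11111]: (1 XOR ((NOT 1 IMPLIES 1) OR NOT 1)) -> 0
Full result column, 8 rows per line (x1,x2 fixed per line; x3,x4,x5 runs 000..111 left to right):
  rows 0-7 [x1,x2=00]: 11110000  (ones: 4)
  rows 8-15 [x1,x2=01]: 01010000  (ones: 2)
  rows 16-23 [x1,x2=10]: 11110000  (ones: 4)
  rows 24-31 [x1,x2=11]: 01010000  (ones: 2)
Count of 1-rows = 4+2+4+2 = 12

12


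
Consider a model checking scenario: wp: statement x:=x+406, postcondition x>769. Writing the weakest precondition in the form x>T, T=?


Formula: wp(x:=E, P) = P[E/x] (substitute E for x in postcondition)
Step 1: Postcondition: x>769
Step 2: Substitute x+406 for x: x+406>769
Step 3: Solve for x: x > 769-406 = 363

363


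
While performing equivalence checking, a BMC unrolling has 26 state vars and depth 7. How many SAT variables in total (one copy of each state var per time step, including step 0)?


BMC unrolls to depth k, creating one copy of each state var for steps 0..k.
Step count = 7 + 1 = 8 (steps 0 through 7)
Vars per step = 26
Total = 26 * 8 = 208

208


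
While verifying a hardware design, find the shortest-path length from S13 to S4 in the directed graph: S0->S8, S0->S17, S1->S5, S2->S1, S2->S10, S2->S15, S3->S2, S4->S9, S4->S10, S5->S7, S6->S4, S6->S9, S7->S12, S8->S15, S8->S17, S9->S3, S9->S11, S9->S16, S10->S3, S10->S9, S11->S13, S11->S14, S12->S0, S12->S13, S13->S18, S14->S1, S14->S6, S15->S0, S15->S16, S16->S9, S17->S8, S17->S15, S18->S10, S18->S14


BFS layer-by-layer from S13:
  dist 0: {S13}
  dist 1: {S18}
  dist 2: {S10, S14}
  dist 3: {S1, S3, S6, S9}
  dist 4: {S2, S4, S5, S11, S16}
  -> S4 reached at distance 4
Shortest path length = 4

4


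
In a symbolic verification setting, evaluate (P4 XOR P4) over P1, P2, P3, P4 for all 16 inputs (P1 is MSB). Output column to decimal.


Formula: (P4 XOR P4) over P1, P2, P3, P4 (16 rows)
Evaluate each row (bits = P1,P2,P3,P4, MSB first):
  row 0 [0000]: (0 XOR 0) -> 0
  row 1 [0001]: (1 XOR 1) -> 0
  row 2 [0010]: (0 XOR 0) -> 0
  row 3 [0011]: (1 XOR 1) -> 0
  row 4 [0100]: (0 XOR 0) -> 0
  row 5 [0101]: (1 XOR 1) -> 0
  row 6 [0110]: (0 XOR 0) -> 0
  row 7 [0111]: (1 XOR 1) -> 0
  row 8 [1000]: (0 XOR 0) -> 0
  row 9 [1001]: (1 XOR 1) -> 0
  row 10 [1010]: (0 XOR 0) -> 0
  row 11 [1011]: (1 XOR 1) -> 0
  row 12 [1100]: (0 XOR 0) -> 0
  row 13 [1101]: (1 XOR 1) -> 0
  row 14 [1110]: (0 XOR 0) -> 0
  row 15 [1111]: (1 XOR 1) -> 0
Full result column, 4 rows per line (P1,P2 fixed per line; P3,P4 runs 00..11 left to right):
  rows 0-3 [P1,P2=00]: 0000  = hex 0
  rows 4-7 [P1,P2=01]: 0000  = hex 0
  rows 8-11 [P1,P2=10]: 0000  = hex 0
  rows 12-15 [P1,P2=11]: 0000  = hex 0
Output column (row 0 .. row 15) = 0000000000000000
Output column grouped in 4s = 0000 0000 0000 0000 = 0x0000
Convert to decimal digit by digit (value = value*16 + digit):
  0 -> 0
  0*16 + 0 = 0
  0*16 + 0 = 0
  0*16 + 0 = 0
Decimal = 0

0


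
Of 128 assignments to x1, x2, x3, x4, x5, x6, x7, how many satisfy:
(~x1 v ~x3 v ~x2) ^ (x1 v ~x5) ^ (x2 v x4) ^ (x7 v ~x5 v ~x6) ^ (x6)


CNF with 5 clauses over 7 vars (128 assignments).
An assignment satisfies CNF iff every clause has >=1 true literal.
Check each row (bits = x1,x2,x3,x4,x5,x6,x7; clause T/F shown):
  row 0 [0000000]: clauses=TTFTF -> 0
  row 1 [0000001]: clauses=TTFTF -> 0
  row 2 [0000010]: clauses=TTFTT -> 0
  row 3 [0000011]: clauses=TTFTT -> 0
  row 4 [0000100]: clauses=TFFTF -> 0
  (every remaining row is evaluated the same way; all 128 results are listed next)
Full result column, 8 rows per line (x1,x2,x3,x4 fixed per line; x5,x6,x7 runs 000..111 left to right):
  rows 0-7 [x1,x2,x3,x4=0000]: 00000000  (ones: 0)
  rows 8-15 [x1,x2,x3,x4=0001]: 00110000  (ones: 2)
  rows 16-23 [x1,x2,x3,x4=0010]: 00000000  (ones: 0)
  rows 24-31 [x1,x2,x3,x4=0011]: 00110000  (ones: 2)
  rows 32-39 [x1,x2,x3,x4=0100]: 00110000  (ones: 2)
  rows 40-47 [x1,x2,x3,x4=0101]: 00110000  (ones: 2)
  rows 48-55 [x1,x2,x3,x4=0110]: 00110000  (ones: 2)
  rows 56-63 [x1,x2,x3,x4=0111]: 00110000  (ones: 2)
  rows 64-71 [x1,x2,x3,x4=1000]: 00000000  (ones: 0)
  rows 72-79 [x1,x2,x3,x4=1001]: 00110001  (ones: 3)
  rows 80-87 [x1,x2,x3,x4=1010]: 00000000  (ones: 0)
  rows 88-95 [x1,x2,x3,x4=1011]: 00110001  (ones: 3)
  rows 96-103 [x1,x2,x3,x4=1100]: 00110001  (ones: 3)
  rows 104-111 [x1,x2,x3,x4=1101]: 00110001  (ones: 3)
  rows 112-119 [x1,x2,x3,x4=1110]: 00000000  (ones: 0)
  rows 120-127 [x1,x2,x3,x4=1111]: 00000000  (ones: 0)
Satisfying assignments = 0+2+0+2+2+2+2+2+0+3+0+3+3+3+0+0 = 24

24


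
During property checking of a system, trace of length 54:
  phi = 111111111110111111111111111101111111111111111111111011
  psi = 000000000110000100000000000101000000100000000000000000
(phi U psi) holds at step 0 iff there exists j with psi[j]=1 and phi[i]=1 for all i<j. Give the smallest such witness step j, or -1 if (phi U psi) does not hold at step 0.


(phi U psi) at 0: need smallest j with psi[j]=1 and phi[i]=1 for all i in [0,j).
Scan from step 0:
  step 0: phi=1, psi=0 -> continue
  step 1: phi=1, psi=0 -> continue
  step 2: phi=1, psi=0 -> continue
  step 3: phi=1, psi=0 -> continue
  step 9: psi=1 and phi held for [0,9) -> witness found
Witness step = 9

9


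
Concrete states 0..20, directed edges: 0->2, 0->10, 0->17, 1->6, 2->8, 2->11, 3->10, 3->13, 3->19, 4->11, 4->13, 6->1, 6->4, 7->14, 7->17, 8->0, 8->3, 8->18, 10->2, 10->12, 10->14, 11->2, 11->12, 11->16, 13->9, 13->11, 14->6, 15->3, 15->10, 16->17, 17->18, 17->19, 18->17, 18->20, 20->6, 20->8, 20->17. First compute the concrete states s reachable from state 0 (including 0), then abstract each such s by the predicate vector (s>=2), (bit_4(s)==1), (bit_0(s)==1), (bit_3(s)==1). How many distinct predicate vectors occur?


BFS from 0:
Concrete reachable: {0, 1, 2, 3, 4, 6, 8, 9, 10, 11, 12, 13, 14, 16, 17, 18, 19, 20}
Abstract via predicates (s>=2), (bit_4(s)==1), (bit_0(s)==1), (bit_3(s)==1):
  (0,0,0,0) <- {0}
  (0,0,1,0) <- {1}
  (1,0,0,0) <- {2, 4, 6}
  (1,0,0,1) <- {8, 10, 12, 14}
  (1,0,1,0) <- {3}
  (1,0,1,1) <- {9, 11, 13}
  (1,1,0,0) <- {16, 18, 20}
  (1,1,1,0) <- {17, 19}
Distinct abstract states = 8

8


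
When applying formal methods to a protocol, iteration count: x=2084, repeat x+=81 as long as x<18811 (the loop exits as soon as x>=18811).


Step 1: x goes from 2084 toward 18811 by 81; the body runs while x<18811, so iterations = ceil((bound-start)/step)
Step 2: Distance=16727
Step 3: ceil(16727/81)=207

207


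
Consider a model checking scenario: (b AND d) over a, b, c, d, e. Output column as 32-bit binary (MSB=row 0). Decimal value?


Formula: (b AND d) over a, b, c, d, e (32 rows)
Evaluate each row (bits = a,b,c,d,e, MSB first):
  row 0 [00000]: (0 AND 0) -> 0
  row 1 [00001]: (0 AND 0) -> 0
  row 2 [00010]: (0 AND 1) -> 0
  row 3 [00011]: (0 AND 1) -> 0
  row 4 [00100]: (0 AND 0) -> 0
  row 5 [00101]: (0 AND 0) -> 0
  row 6 [00110]: (0 AND 1) -> 0
  row 7 [00111]: (0 AND 1) -> 0
  row 8 [01000]: (1 AND 0) -> 0
  row 9 [01001]: (1 AND 0) -> 0
  row 10 [01010]: (1 AND 1) -> 1
  row 11 [01011]: (1 AND 1) -> 1
  row 12 [01100]: (1 AND 0) -> 0
  row 13 [01101]: (1 AND 0) -> 0
  row 14 [01110]: (1 AND 1) -> 1
  row 15 [01111]: (1 AND 1) -> 1
  row 16 [10000]: (0 AND 0) -> 0
  row 17 [10001]: (0 AND 0) -> 0
  row 18 [10010]: (0 AND 1) -> 0
  row 19 [10011]: (0 AND 1) -> 0
  row 20 [10100]: (0 AND 0) -> 0
  row 21 [10101]: (0 AND 0) -> 0
  row 22 [10110]: (0 AND 1) -> 0
  row 23 [10111]: (0 AND 1) -> 0
  row 24 [11000]: (1 AND 0) -> 0
  row 25 [11001]: (1 AND 0) -> 0
  row 26 [11010]: (1 AND 1) -> 1
  row 27 [11011]: (1 AND 1) -> 1
  row 28 [11100]: (1 AND 0) -> 0
  row 29 [11101]: (1 AND 0) -> 0
  row 30 [11110]: (1 AND 1) -> 1
  row 31 [11111]: (1 AND 1) -> 1
Full result column, 4 rows per line (a,b,c fixed per line; d,e runs 00..11 left to right):
  rows 0-3 [a,b,c=000]: 0000  = hex 0
  rows 4-7 [a,b,c=001]: 0000  = hex 0
  rows 8-11 [a,b,c=010]: 0011  = hex 3
  rows 12-15 [a,b,c=011]: 0011  = hex 3
  rows 16-19 [a,b,c=100]: 0000  = hex 0
  rows 20-23 [a,b,c=101]: 0000  = hex 0
  rows 24-27 [a,b,c=110]: 0011  = hex 3
  rows 28-31 [a,b,c=111]: 0011  = hex 3
Output column (row 0 .. row 31) = 00000000001100110000000000110011
Output column grouped in 4s = 0000 0000 0011 0011 0000 0000 0011 0011 = 0x00330033
Convert to decimal digit by digit (value = value*16 + digit):
  0 -> 0
  0*16 + 0 = 0
  0*16 + 3 = 3
  3*16 + 3 = 51
  51*16 + 0 = 816
  816*16 + 0 = 13056
  13056*16 + 3 = 208899
  208899*16 + 3 = 3342387
Decimal = 3342387

3342387


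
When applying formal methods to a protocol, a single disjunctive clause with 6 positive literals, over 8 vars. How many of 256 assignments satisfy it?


Step 1: Total=2^8=256
Step 2: Unsat when all 6 false: 2^2=4
Step 3: Sat=256-4=252

252


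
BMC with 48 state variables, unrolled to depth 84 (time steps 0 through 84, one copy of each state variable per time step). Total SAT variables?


BMC unrolls to depth k, creating one copy of each state var for steps 0..k.
Step count = 84 + 1 = 85 (steps 0 through 84)
Vars per step = 48
Total = 48 * 85 = 4080

4080


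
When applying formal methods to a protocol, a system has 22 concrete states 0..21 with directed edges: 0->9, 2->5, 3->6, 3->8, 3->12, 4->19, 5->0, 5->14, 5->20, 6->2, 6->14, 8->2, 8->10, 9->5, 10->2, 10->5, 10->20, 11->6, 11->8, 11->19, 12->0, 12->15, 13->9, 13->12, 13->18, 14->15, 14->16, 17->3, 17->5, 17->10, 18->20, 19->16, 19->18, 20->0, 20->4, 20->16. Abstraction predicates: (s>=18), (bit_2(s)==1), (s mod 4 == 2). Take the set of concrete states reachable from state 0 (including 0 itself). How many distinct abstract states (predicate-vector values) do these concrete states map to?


BFS from 0:
Concrete reachable: {0, 4, 5, 9, 14, 15, 16, 18, 19, 20}
Abstract via predicates (s>=18), (bit_2(s)==1), (s mod 4 == 2):
  (0,0,0) <- {0, 9, 16}
  (0,1,0) <- {4, 5, 15}
  (0,1,1) <- {14}
  (1,0,0) <- {19}
  (1,0,1) <- {18}
  (1,1,0) <- {20}
Distinct abstract states = 6

6


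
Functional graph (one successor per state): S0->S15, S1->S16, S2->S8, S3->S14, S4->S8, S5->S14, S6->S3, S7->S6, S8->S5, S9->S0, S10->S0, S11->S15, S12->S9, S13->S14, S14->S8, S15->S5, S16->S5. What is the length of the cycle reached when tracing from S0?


Trace from S0 until a state repeats:
  S0 -> S15 -> S5 -> S14 -> S8 -> S5
S5 first seen at step 2, revisited at step 5.
Cycle length = 5 - 2 = 3

3


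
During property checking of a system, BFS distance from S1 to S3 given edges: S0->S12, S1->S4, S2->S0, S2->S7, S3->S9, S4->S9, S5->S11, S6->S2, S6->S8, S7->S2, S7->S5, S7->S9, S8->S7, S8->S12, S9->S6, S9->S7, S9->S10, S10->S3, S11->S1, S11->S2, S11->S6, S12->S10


BFS layer-by-layer from S1:
  dist 0: {S1}
  dist 1: {S4}
  dist 2: {S9}
  dist 3: {S6, S7, S10}
  dist 4: {S2, S3, S5, S8}
  -> S3 reached at distance 4
Shortest path length = 4

4


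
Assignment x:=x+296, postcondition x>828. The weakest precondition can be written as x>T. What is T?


Formula: wp(x:=E, P) = P[E/x] (substitute E for x in postcondition)
Step 1: Postcondition: x>828
Step 2: Substitute x+296 for x: x+296>828
Step 3: Solve for x: x > 828-296 = 532

532


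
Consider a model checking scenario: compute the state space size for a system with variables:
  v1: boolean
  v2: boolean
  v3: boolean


State space = product of domain sizes of all variables.
Domain sizes:
  v1 (boolean): 2
  v2 (boolean): 2
  v3 (boolean): 2
Product = 2 * 2 * 2 = 8

8


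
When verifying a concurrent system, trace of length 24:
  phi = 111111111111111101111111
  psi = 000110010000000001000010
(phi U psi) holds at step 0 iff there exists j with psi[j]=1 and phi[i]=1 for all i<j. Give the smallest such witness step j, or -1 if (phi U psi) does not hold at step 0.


(phi U psi) at 0: need smallest j with psi[j]=1 and phi[i]=1 for all i in [0,j).
Scan from step 0:
  step 0: phi=1, psi=0 -> continue
  step 1: phi=1, psi=0 -> continue
  step 2: phi=1, psi=0 -> continue
  step 3: psi=1 and phi held for [0,3) -> witness found
Witness step = 3

3


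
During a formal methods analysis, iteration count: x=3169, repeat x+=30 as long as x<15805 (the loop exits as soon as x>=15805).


Step 1: x goes from 3169 toward 15805 by 30; the body runs while x<15805, so iterations = ceil((bound-start)/step)
Step 2: Distance=12636
Step 3: ceil(12636/30)=422

422


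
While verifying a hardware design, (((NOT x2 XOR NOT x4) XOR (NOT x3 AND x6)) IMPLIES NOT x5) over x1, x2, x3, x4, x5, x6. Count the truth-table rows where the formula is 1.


Formula: (((NOT x2 XOR NOT x4) XOR (NOT x3 AND x6)) IMPLIES NOT x5) over 6 vars (64 rows)
Evaluate each row (x1, x2, x3, x4, x5, x6 as bits, MSB first):
  row 0 [000000]: (((NOT 0 XOR NOT 0) XOR (NOT 0 AND 0)) IMPLIES NOT 0) -> 1
  row 1 [000001]: (((NOT 0 XOR NOT 0) XOR (NOT 0 AND 1)) IMPLIES NOT 0) -> 1
  row 2 [000010]: (((NOT 0 XOR NOT 0) XOR (NOT 0 AND 0)) IMPLIES NOT 1) -> 1
  row 3 [000011]: (((NOT 0 XOR NOT 0) XOR (NOT 0 AND 1)) IMPLIES NOT 1) -> 0
  row 4 [000100]: (((NOT 0 XOR NOT 1) XOR (NOT 0 AND 0)) IMPLIES NOT 0) -> 1
  (every remaining row is evaluated the same way; all 64 results are listed next)
Full result column, 8 rows per line (x1,x2,x3 fixed per line; x4,x5,x6 runs 000..111 left to right):
  rows 0-7 [x1,x2,x3=000]: 11101101  (ones: 6)
  rows 8-15 [x1,x2,x3=001]: 11111100  (ones: 6)
  rows 16-23 [x1,x2,x3=010]: 11011110  (ones: 6)
  rows 24-31 [x1,x2,x3=011]: 11001111  (ones: 6)
  rows 32-39 [x1,x2,x3=100]: 11101101  (ones: 6)
  rows 40-47 [x1,x2,x3=101]: 11111100  (ones: 6)
  rows 48-55 [x1,x2,x3=110]: 11011110  (ones: 6)
  rows 56-63 [x1,x2,x3=111]: 11001111  (ones: 6)
Count of 1-rows = 6+6+6+6+6+6+6+6 = 48

48


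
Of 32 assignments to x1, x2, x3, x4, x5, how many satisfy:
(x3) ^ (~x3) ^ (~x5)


CNF with 3 clauses over 5 vars (32 assignments).
An assignment satisfies CNF iff every clause has >=1 true literal.
Check each row (bits = x1,x2,x3,x4,x5; clause T/F shown):
  row 0 [00000]: clauses=FTT -> 0
  row 1 [00001]: clauses=FTF -> 0
  row 2 [00010]: clauses=FTT -> 0
  row 3 [00011]: clauses=FTF -> 0
  row 4 [00100]: clauses=TFT -> 0
  row 5 [00101]: clauses=TFF -> 0
  row 6 [00110]: clauses=TFT -> 0
  row 7 [00111]: clauses=TFF -> 0
  row 8 [01000]: clauses=FTT -> 0
  row 9 [01001]: clauses=FTF -> 0
  row 10 [01010]: clauses=FTT -> 0
  row 11 [01011]: clauses=FTF -> 0
  row 12 [01100]: clauses=TFT -> 0
  row 13 [01101]: clauses=TFF -> 0
  row 14 [01110]: clauses=TFT -> 0
  row 15 [01111]: clauses=TFF -> 0
  row 16 [10000]: clauses=FTT -> 0
  row 17 [10001]: clauses=FTF -> 0
  row 18 [10010]: clauses=FTT -> 0
  row 19 [10011]: clauses=FTF -> 0
  row 20 [10100]: clauses=TFT -> 0
  row 21 [10101]: clauses=TFF -> 0
  row 22 [10110]: clauses=TFT -> 0
  row 23 [10111]: clauses=TFF -> 0
  row 24 [11000]: clauses=FTT -> 0
  row 25 [11001]: clauses=FTF -> 0
  row 26 [11010]: clauses=FTT -> 0
  row 27 [11011]: clauses=FTF -> 0
  row 28 [11100]: clauses=TFT -> 0
  row 29 [11101]: clauses=TFF -> 0
  row 30 [11110]: clauses=TFT -> 0
  row 31 [11111]: clauses=TFF -> 0
Full result column, 8 rows per line (x1,x2 fixed per line; x3,x4,x5 runs 000..111 left to right):
  rows 0-7 [x1,x2=00]: 00000000  (ones: 0)
  rows 8-15 [x1,x2=01]: 00000000  (ones: 0)
  rows 16-23 [x1,x2=10]: 00000000  (ones: 0)
  rows 24-31 [x1,x2=11]: 00000000  (ones: 0)
Satisfying assignments = 0+0+0+0 = 0

0


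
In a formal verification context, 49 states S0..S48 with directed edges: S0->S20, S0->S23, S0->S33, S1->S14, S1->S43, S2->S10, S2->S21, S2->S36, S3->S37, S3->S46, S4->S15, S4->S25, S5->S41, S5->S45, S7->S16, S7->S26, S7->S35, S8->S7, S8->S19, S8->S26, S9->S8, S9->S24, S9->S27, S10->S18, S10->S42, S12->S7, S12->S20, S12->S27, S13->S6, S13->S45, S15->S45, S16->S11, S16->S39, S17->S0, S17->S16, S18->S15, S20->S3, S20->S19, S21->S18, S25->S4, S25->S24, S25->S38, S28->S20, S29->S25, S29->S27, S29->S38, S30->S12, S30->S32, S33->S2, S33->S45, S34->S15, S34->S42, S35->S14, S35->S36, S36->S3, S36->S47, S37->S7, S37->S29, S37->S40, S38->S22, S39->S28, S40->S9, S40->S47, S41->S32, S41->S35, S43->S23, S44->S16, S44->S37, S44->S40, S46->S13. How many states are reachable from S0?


BFS from S0:
  layer 0: {S0}
  layer 1: {S20, S23, S33}
  layer 2: {S2, S3, S19, S45}
  layer 3: {S10, S21, S36, S37, S46}
  layer 4: {S7, S13, S18, S29, S40, S42, S47}
  layer 5: {S6, S9, S15, S16, S25, S26, S27, S35, S38}
  layer 6: {S4, S8, S11, S14, S22, S24, S39}
  layer 7: {S28}
Reachable set: {S0, S2, S3, S4, S6, S7, S8, S9, S10, S11, S13, S14, S15, S16, S18, S19, S20, S21, S22, S23, S24, S25, S26, S27, S28, S29, S33, S35, S36, S37, S38, S39, S40, S42, S45, S46, S47}
Count = 37

37


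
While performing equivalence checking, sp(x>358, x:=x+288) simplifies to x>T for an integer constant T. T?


Formula: sp(P, x:=E) = exists old_x. (x = E[old_x/x]) AND P[old_x/x] (old_x is the value of x before the assignment; eliminate old_x by solving x = E[old_x/x] for old_x)
Step 1: Precondition P: x>358, i.e. old_x > 358
Step 2: Assignment gives x = old_x + 288, so old_x = x - 288
Step 3: Substitute into P: x - 288 > 358
Step 4: Simplify: x > 358+288 = 646

646


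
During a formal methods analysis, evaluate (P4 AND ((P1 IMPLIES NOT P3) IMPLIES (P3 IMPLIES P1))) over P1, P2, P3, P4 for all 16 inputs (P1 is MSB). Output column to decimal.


Formula: (P4 AND ((P1 IMPLIES NOT P3) IMPLIES (P3 IMPLIES P1))) over P1, P2, P3, P4 (16 rows)
Evaluate each row (bits = P1,P2,P3,P4, MSB first):
  row 0 [0000]: (0 AND ((0 IMPLIES NOT 0) IMPLIES (0 IMPLIES 0))) -> 0
  row 1 [0001]: (1 AND ((0 IMPLIES NOT 0) IMPLIES (0 IMPLIES 0))) -> 1
  row 2 [0010]: (0 AND ((0 IMPLIES NOT 1) IMPLIES (1 IMPLIES 0))) -> 0
  row 3 [0011]: (1 AND ((0 IMPLIES NOT 1) IMPLIES (1 IMPLIES 0))) -> 0
  row 4 [0100]: (0 AND ((0 IMPLIES NOT 0) IMPLIES (0 IMPLIES 0))) -> 0
  row 5 [0101]: (1 AND ((0 IMPLIES NOT 0) IMPLIES (0 IMPLIES 0))) -> 1
  row 6 [0110]: (0 AND ((0 IMPLIES NOT 1) IMPLIES (1 IMPLIES 0))) -> 0
  row 7 [0111]: (1 AND ((0 IMPLIES NOT 1) IMPLIES (1 IMPLIES 0))) -> 0
  row 8 [1000]: (0 AND ((1 IMPLIES NOT 0) IMPLIES (0 IMPLIES 1))) -> 0
  row 9 [1001]: (1 AND ((1 IMPLIES NOT 0) IMPLIES (0 IMPLIES 1))) -> 1
  row 10 [1010]: (0 AND ((1 IMPLIES NOT 1) IMPLIES (1 IMPLIES 1))) -> 0
  row 11 [1011]: (1 AND ((1 IMPLIES NOT 1) IMPLIES (1 IMPLIES 1))) -> 1
  row 12 [1100]: (0 AND ((1 IMPLIES NOT 0) IMPLIES (0 IMPLIES 1))) -> 0
  row 13 [1101]: (1 AND ((1 IMPLIES NOT 0) IMPLIES (0 IMPLIES 1))) -> 1
  row 14 [1110]: (0 AND ((1 IMPLIES NOT 1) IMPLIES (1 IMPLIES 1))) -> 0
  row 15 [1111]: (1 AND ((1 IMPLIES NOT 1) IMPLIES (1 IMPLIES 1))) -> 1
Full result column, 4 rows per line (P1,P2 fixed per line; P3,P4 runs 00..11 left to right):
  rows 0-3 [P1,P2=00]: 0100  = hex 4
  rows 4-7 [P1,P2=01]: 0100  = hex 4
  rows 8-11 [P1,P2=10]: 0101  = hex 5
  rows 12-15 [P1,P2=11]: 0101  = hex 5
Output column (row 0 .. row 15) = 0100010001010101
Output column grouped in 4s = 0100 0100 0101 0101 = 0x4455
Convert to decimal digit by digit (value = value*16 + digit):
  4 -> 4
  4*16 + 4 = 68
  68*16 + 5 = 1093
  1093*16 + 5 = 17493
Decimal = 17493

17493


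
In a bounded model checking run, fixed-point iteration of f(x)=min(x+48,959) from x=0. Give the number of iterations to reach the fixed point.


Step 1: x=0, cap=959, increment=48
Step 2: x grows by 48 each step until capped at 959; fixed point is x=959
Step 3: iterations = ceil(959/48) = 20

20


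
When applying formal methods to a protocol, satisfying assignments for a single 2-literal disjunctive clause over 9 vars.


Step 1: Total=2^9=512
Step 2: Unsat when all 2 false: 2^7=128
Step 3: Sat=512-128=384

384


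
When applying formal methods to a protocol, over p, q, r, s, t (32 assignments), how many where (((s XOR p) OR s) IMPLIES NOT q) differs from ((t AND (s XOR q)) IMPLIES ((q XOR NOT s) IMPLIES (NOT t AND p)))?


F1 = (((s XOR p) OR s) IMPLIES NOT q)
F2 = ((t AND (s XOR q)) IMPLIES ((q XOR NOT s) IMPLIES (NOT t AND p)))
Evaluate both on each of 32 rows (bits = p,q,r,s,t):
  row 0 [00000]: F1=1 F2=1 -> 0
  row 1 [00001]: F1=1 F2=1 -> 0
  row 2 [00010]: F1=1 F2=1 -> 0
  row 3 [00011]: F1=1 F2=1 -> 0
  row 4 [00100]: F1=1 F2=1 -> 0
  row 5 [00101]: F1=1 F2=1 -> 0
  row 6 [00110]: F1=1 F2=1 -> 0
  row 7 [00111]: F1=1 F2=1 -> 0
  row 8 [01000]: F1=1 F2=1 -> 0
  row 9 [01001]: F1=1 F2=1 -> 0
  row 10 [01010]: F1=0 F2=1 (differ) -> 1
  row 11 [01011]: F1=0 F2=1 (differ) -> 1
  row 12 [01100]: F1=1 F2=1 -> 0
  row 13 [01101]: F1=1 F2=1 -> 0
  row 14 [01110]: F1=0 F2=1 (differ) -> 1
  row 15 [01111]: F1=0 F2=1 (differ) -> 1
  row 16 [10000]: F1=1 F2=1 -> 0
  row 17 [10001]: F1=1 F2=1 -> 0
  row 18 [10010]: F1=1 F2=1 -> 0
  row 19 [10011]: F1=1 F2=1 -> 0
  row 20 [10100]: F1=1 F2=1 -> 0
  row 21 [10101]: F1=1 F2=1 -> 0
  row 22 [10110]: F1=1 F2=1 -> 0
  row 23 [10111]: F1=1 F2=1 -> 0
  row 24 [11000]: F1=0 F2=1 (differ) -> 1
  row 25 [11001]: F1=0 F2=1 (differ) -> 1
  row 26 [11010]: F1=0 F2=1 (differ) -> 1
  row 27 [11011]: F1=0 F2=1 (differ) -> 1
  row 28 [11100]: F1=0 F2=1 (differ) -> 1
  row 29 [11101]: F1=0 F2=1 (differ) -> 1
  row 30 [11110]: F1=0 F2=1 (differ) -> 1
  row 31 [11111]: F1=0 F2=1 (differ) -> 1
Full result column, 8 rows per line (p,q fixed per line; r,s,t runs 000..111 left to right):
  rows 0-7 [p,q=00]: 00000000  (ones: 0)
  rows 8-15 [p,q=01]: 00110011  (ones: 4)
  rows 16-23 [p,q=10]: 00000000  (ones: 0)
  rows 24-31 [p,q=11]: 11111111  (ones: 8)
Disagreements = 0+4+0+8 = 12

12


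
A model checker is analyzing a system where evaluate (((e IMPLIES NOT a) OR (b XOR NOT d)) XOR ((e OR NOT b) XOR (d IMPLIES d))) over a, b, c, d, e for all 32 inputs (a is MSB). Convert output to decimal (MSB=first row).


Formula: (((e IMPLIES NOT a) OR (b XOR NOT d)) XOR ((e OR NOT b) XOR (d IMPLIES d))) over a, b, c, d, e (32 rows)
Evaluate each row (bits = a,b,c,d,e, MSB first):
  row 0 [00000]: (((0 IMPLIES NOT 0) OR (0 XOR NOT 0)) XOR ((0 OR NOT 0) XOR (0 IMPLIES 0))) -> 1
  row 1 [00001]: (((1 IMPLIES NOT 0) OR (0 XOR NOT 0)) XOR ((1 OR NOT 0) XOR (0 IMPLIES 0))) -> 1
  row 2 [00010]: (((0 IMPLIES NOT 0) OR (0 XOR NOT 1)) XOR ((0 OR NOT 0) XOR (1 IMPLIES 1))) -> 1
  row 3 [00011]: (((1 IMPLIES NOT 0) OR (0 XOR NOT 1)) XOR ((1 OR NOT 0) XOR (1 IMPLIES 1))) -> 1
  row 4 [00100]: (((0 IMPLIES NOT 0) OR (0 XOR NOT 0)) XOR ((0 OR NOT 0) XOR (0 IMPLIES 0))) -> 1
  row 5 [00101]: (((1 IMPLIES NOT 0) OR (0 XOR NOT 0)) XOR ((1 OR NOT 0) XOR (0 IMPLIES 0))) -> 1
  row 6 [00110]: (((0 IMPLIES NOT 0) OR (0 XOR NOT 1)) XOR ((0 OR NOT 0) XOR (1 IMPLIES 1))) -> 1
  row 7 [00111]: (((1 IMPLIES NOT 0) OR (0 XOR NOT 1)) XOR ((1 OR NOT 0) XOR (1 IMPLIES 1))) -> 1
  row 8 [01000]: (((0 IMPLIES NOT 0) OR (1 XOR NOT 0)) XOR ((0 OR NOT 1) XOR (0 IMPLIES 0))) -> 0
  row 9 [01001]: (((1 IMPLIES NOT 0) OR (1 XOR NOT 0)) XOR ((1 OR NOT 1) XOR (0 IMPLIES 0))) -> 1
  row 10 [01010]: (((0 IMPLIES NOT 0) OR (1 XOR NOT 1)) XOR ((0 OR NOT 1) XOR (1 IMPLIES 1))) -> 0
  row 11 [01011]: (((1 IMPLIES NOT 0) OR (1 XOR NOT 1)) XOR ((1 OR NOT 1) XOR (1 IMPLIES 1))) -> 1
  row 12 [01100]: (((0 IMPLIES NOT 0) OR (1 XOR NOT 0)) XOR ((0 OR NOT 1) XOR (0 IMPLIES 0))) -> 0
  row 13 [01101]: (((1 IMPLIES NOT 0) OR (1 XOR NOT 0)) XOR ((1 OR NOT 1) XOR (0 IMPLIES 0))) -> 1
  row 14 [01110]: (((0 IMPLIES NOT 0) OR (1 XOR NOT 1)) XOR ((0 OR NOT 1) XOR (1 IMPLIES 1))) -> 0
  row 15 [01111]: (((1 IMPLIES NOT 0) OR (1 XOR NOT 1)) XOR ((1 OR NOT 1) XOR (1 IMPLIES 1))) -> 1
  row 16 [10000]: (((0 IMPLIES NOT 1) OR (0 XOR NOT 0)) XOR ((0 OR NOT 0) XOR (0 IMPLIES 0))) -> 1
  row 17 [10001]: (((1 IMPLIES NOT 1) OR (0 XOR NOT 0)) XOR ((1 OR NOT 0) XOR (0 IMPLIES 0))) -> 1
  row 18 [10010]: (((0 IMPLIES NOT 1) OR (0 XOR NOT 1)) XOR ((0 OR NOT 0) XOR (1 IMPLIES 1))) -> 1
  row 19 [10011]: (((1 IMPLIES NOT 1) OR (0 XOR NOT 1)) XOR ((1 OR NOT 0) XOR (1 IMPLIES 1))) -> 0
  row 20 [10100]: (((0 IMPLIES NOT 1) OR (0 XOR NOT 0)) XOR ((0 OR NOT 0) XOR (0 IMPLIES 0))) -> 1
  row 21 [10101]: (((1 IMPLIES NOT 1) OR (0 XOR NOT 0)) XOR ((1 OR NOT 0) XOR (0 IMPLIES 0))) -> 1
  row 22 [10110]: (((0 IMPLIES NOT 1) OR (0 XOR NOT 1)) XOR ((0 OR NOT 0) XOR (1 IMPLIES 1))) -> 1
  row 23 [10111]: (((1 IMPLIES NOT 1) OR (0 XOR NOT 1)) XOR ((1 OR NOT 0) XOR (1 IMPLIES 1))) -> 0
  row 24 [11000]: (((0 IMPLIES NOT 1) OR (1 XOR NOT 0)) XOR ((0 OR NOT 1) XOR (0 IMPLIES 0))) -> 0
  row 25 [11001]: (((1 IMPLIES NOT 1) OR (1 XOR NOT 0)) XOR ((1 OR NOT 1) XOR (0 IMPLIES 0))) -> 0
  row 26 [11010]: (((0 IMPLIES NOT 1) OR (1 XOR NOT 1)) XOR ((0 OR NOT 1) XOR (1 IMPLIES 1))) -> 0
  row 27 [11011]: (((1 IMPLIES NOT 1) OR (1 XOR NOT 1)) XOR ((1 OR NOT 1) XOR (1 IMPLIES 1))) -> 1
  row 28 [11100]: (((0 IMPLIES NOT 1) OR (1 XOR NOT 0)) XOR ((0 OR NOT 1) XOR (0 IMPLIES 0))) -> 0
  row 29 [11101]: (((1 IMPLIES NOT 1) OR (1 XOR NOT 0)) XOR ((1 OR NOT 1) XOR (0 IMPLIES 0))) -> 0
  row 30 [11110]: (((0 IMPLIES NOT 1) OR (1 XOR NOT 1)) XOR ((0 OR NOT 1) XOR (1 IMPLIES 1))) -> 0
  row 31 [11111]: (((1 IMPLIES NOT 1) OR (1 XOR NOT 1)) XOR ((1 OR NOT 1) XOR (1 IMPLIES 1))) -> 1
Full result column, 4 rows per line (a,b,c fixed per line; d,e runs 00..11 left to right):
  rows 0-3 [a,b,c=000]: 1111  = hex F
  rows 4-7 [a,b,c=001]: 1111  = hex F
  rows 8-11 [a,b,c=010]: 0101  = hex 5
  rows 12-15 [a,b,c=011]: 0101  = hex 5
  rows 16-19 [a,b,c=100]: 1110  = hex E
  rows 20-23 [a,b,c=101]: 1110  = hex E
  rows 24-27 [a,b,c=110]: 0001  = hex 1
  rows 28-31 [a,b,c=111]: 0001  = hex 1
Output column (row 0 .. row 31) = 11111111010101011110111000010001
Output column grouped in 4s = 1111 1111 0101 0101 1110 1110 0001 0001 = 0xFF55EE11
Convert to decimal digit by digit (value = value*16 + digit):
  F -> 15
  15*16 + 15 (F) = 255
  255*16 + 5 = 4085
  4085*16 + 5 = 65365
  65365*16 + 14 (E) = 1045854
  1045854*16 + 14 (E) = 16733678
  16733678*16 + 1 = 267738849
  267738849*16 + 1 = 4283821585
Decimal = 4283821585

4283821585
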